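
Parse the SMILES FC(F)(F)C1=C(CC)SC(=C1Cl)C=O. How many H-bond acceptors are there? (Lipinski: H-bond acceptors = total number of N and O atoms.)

N atoms: 0; O atoms: 1.
Lipinski HBA = 0 + 1 = 1.

1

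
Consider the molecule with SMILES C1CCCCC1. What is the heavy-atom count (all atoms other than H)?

Every atom symbol written in the SMILES (organic subset) is one heavy atom; implicit H are not written.
Heavy atoms by element → C:6.
Total: 6.

6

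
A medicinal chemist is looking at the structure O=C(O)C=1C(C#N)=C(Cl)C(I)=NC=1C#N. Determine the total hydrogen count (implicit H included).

Walk through each heavy atom and fill implicit hydrogens from standard valence (C 4, N 3, O 2, S 2, halogen 1):
  atom 1: O, bond orders sum to 2 (valence 2) → 0 H
  atom 2: C, bond orders sum to 4 (valence 4) → 0 H
  atom 3: O, bond orders sum to 1 (valence 2) → 1 H
  atom 4: C, bond orders sum to 4 (valence 4) → 0 H
  atom 5: C, bond orders sum to 4 (valence 4) → 0 H
  atom 6: C, bond orders sum to 4 (valence 4) → 0 H
  atom 7: N, bond orders sum to 3 (valence 3) → 0 H
  atom 8: C, bond orders sum to 4 (valence 4) → 0 H
  atom 9: Cl (halogen, monovalent) → 0 H
  atom 10: C, bond orders sum to 4 (valence 4) → 0 H
  atom 11: I (halogen, monovalent) → 0 H
  atom 12: N, bond orders sum to 3 (valence 3) → 0 H
  atom 13: C, bond orders sum to 4 (valence 4) → 0 H
  atom 14: C, bond orders sum to 4 (valence 4) → 0 H
  atom 15: N, bond orders sum to 3 (valence 3) → 0 H
Total hydrogens: 1.

1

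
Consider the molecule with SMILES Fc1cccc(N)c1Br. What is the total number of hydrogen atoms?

5

Walk through each heavy atom and fill implicit hydrogens from standard valence (C 4, N 3, O 2, S 2, halogen 1); for lowercase aromatic atoms, an aromatic c carries 1 H when it has two neighbours and 0 H with three, and aromatic n carries 0 H:
  atom 1: F (halogen, monovalent) → 0 H
  atom 2: aromatic c, 3 neighbours → 0 H
  atom 3: aromatic c, 2 neighbours → 1 H
  atom 4: aromatic c, 2 neighbours → 1 H
  atom 5: aromatic c, 2 neighbours → 1 H
  atom 6: aromatic c, 3 neighbours → 0 H
  atom 7: N, bond orders sum to 1 (valence 3) → 2 H
  atom 8: aromatic c, 3 neighbours → 0 H
  atom 9: Br (halogen, monovalent) → 0 H
Total hydrogens: 5.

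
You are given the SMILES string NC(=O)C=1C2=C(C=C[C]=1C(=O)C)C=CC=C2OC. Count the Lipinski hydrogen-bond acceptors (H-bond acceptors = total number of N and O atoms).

4

N atoms: 1; O atoms: 3.
Lipinski HBA = 1 + 3 = 4.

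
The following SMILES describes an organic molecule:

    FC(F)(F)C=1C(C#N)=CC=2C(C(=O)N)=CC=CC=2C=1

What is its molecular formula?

C13H7F3N2O

Walk through each heavy atom and fill implicit hydrogens from standard valence (C 4, N 3, O 2, S 2, halogen 1):
  atom 1: F (halogen, monovalent) → 0 H
  atom 2: C, bond orders sum to 4 (valence 4) → 0 H
  atom 3: F (halogen, monovalent) → 0 H
  atom 4: F (halogen, monovalent) → 0 H
  atom 5: C, bond orders sum to 4 (valence 4) → 0 H
  atom 6: C, bond orders sum to 4 (valence 4) → 0 H
  atom 7: C, bond orders sum to 4 (valence 4) → 0 H
  atom 8: N, bond orders sum to 3 (valence 3) → 0 H
  atom 9: C, bond orders sum to 3 (valence 4) → 1 H
  atom 10: C, bond orders sum to 4 (valence 4) → 0 H
  atom 11: C, bond orders sum to 4 (valence 4) → 0 H
  atom 12: C, bond orders sum to 4 (valence 4) → 0 H
  atom 13: O, bond orders sum to 2 (valence 2) → 0 H
  atom 14: N, bond orders sum to 1 (valence 3) → 2 H
  atom 15: C, bond orders sum to 3 (valence 4) → 1 H
  atom 16: C, bond orders sum to 3 (valence 4) → 1 H
  atom 17: C, bond orders sum to 3 (valence 4) → 1 H
  atom 18: C, bond orders sum to 4 (valence 4) → 0 H
  atom 19: C, bond orders sum to 3 (valence 4) → 1 H
Totals → C:13, H:7, F:3, N:2, O:1.
In Hill order: C13H7F3N2O.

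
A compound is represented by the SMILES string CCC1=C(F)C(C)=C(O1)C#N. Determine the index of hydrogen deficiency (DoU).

5

Degree of unsaturation = (number of rings) + (number of π bonds).
Ring closures in the SMILES: 1.
π bonds: 2 double bonds (each 1 DoU), 1 triple bond (each 2 DoU) → 4 DoU from unsaturation.
Total DoU = 1 + 4 = 5.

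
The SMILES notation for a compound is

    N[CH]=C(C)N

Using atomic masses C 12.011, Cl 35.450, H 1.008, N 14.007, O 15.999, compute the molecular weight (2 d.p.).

First, the molecular formula is C3H8N2 (counting implicit H from valence).
  C: 3 × 12.011 = 36.033
  H: 8 × 1.008 = 8.064
  N: 2 × 14.007 = 28.014
Sum: 3×12.011 + 8×1.008 + 2×14.007 = 72.111 → 72.11 g/mol.

72.11 g/mol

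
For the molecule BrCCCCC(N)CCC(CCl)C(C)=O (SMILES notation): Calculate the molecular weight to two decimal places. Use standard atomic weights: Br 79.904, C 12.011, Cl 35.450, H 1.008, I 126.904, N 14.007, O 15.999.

298.65 g/mol

First, the molecular formula is C11H21BrClNO (counting implicit H from valence).
  Br: 1 × 79.904 = 79.904
  C: 11 × 12.011 = 132.121
  Cl: 1 × 35.450 = 35.450
  H: 21 × 1.008 = 21.168
  N: 1 × 14.007 = 14.007
  O: 1 × 15.999 = 15.999
Sum: 1×79.904 + 11×12.011 + 1×35.450 + 21×1.008 + 1×14.007 + 1×15.999 = 298.649 → 298.65 g/mol.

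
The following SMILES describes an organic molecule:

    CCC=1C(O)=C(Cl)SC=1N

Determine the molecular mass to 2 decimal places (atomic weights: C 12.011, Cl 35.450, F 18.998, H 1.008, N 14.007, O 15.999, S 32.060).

First, the molecular formula is C6H8ClNOS (counting implicit H from valence).
  C: 6 × 12.011 = 72.066
  Cl: 1 × 35.450 = 35.450
  H: 8 × 1.008 = 8.064
  N: 1 × 14.007 = 14.007
  O: 1 × 15.999 = 15.999
  S: 1 × 32.060 = 32.060
Sum: 6×12.011 + 1×35.450 + 8×1.008 + 1×14.007 + 1×15.999 + 1×32.060 = 177.646 → 177.65 g/mol.

177.65 g/mol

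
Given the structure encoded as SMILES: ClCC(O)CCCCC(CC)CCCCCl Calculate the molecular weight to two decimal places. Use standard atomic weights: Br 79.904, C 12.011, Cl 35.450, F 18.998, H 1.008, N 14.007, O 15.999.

First, the molecular formula is C13H26Cl2O (counting implicit H from valence).
  C: 13 × 12.011 = 156.143
  Cl: 2 × 35.450 = 70.900
  H: 26 × 1.008 = 26.208
  O: 1 × 15.999 = 15.999
Sum: 13×12.011 + 2×35.450 + 26×1.008 + 1×15.999 = 269.250 → 269.25 g/mol.

269.25 g/mol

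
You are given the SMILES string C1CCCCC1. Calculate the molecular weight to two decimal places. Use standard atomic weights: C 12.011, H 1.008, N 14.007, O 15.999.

84.16 g/mol

First, the molecular formula is C6H12 (counting implicit H from valence).
  C: 6 × 12.011 = 72.066
  H: 12 × 1.008 = 12.096
Sum: 6×12.011 + 12×1.008 = 84.162 → 84.16 g/mol.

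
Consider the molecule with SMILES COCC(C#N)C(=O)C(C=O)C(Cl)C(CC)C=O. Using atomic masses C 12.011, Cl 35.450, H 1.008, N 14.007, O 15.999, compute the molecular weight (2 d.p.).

First, the molecular formula is C12H16ClNO4 (counting implicit H from valence).
  C: 12 × 12.011 = 144.132
  Cl: 1 × 35.450 = 35.450
  H: 16 × 1.008 = 16.128
  N: 1 × 14.007 = 14.007
  O: 4 × 15.999 = 63.996
Sum: 12×12.011 + 1×35.450 + 16×1.008 + 1×14.007 + 4×15.999 = 273.713 → 273.71 g/mol.

273.71 g/mol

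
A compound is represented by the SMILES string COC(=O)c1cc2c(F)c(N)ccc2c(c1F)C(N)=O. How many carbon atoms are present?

13

Count every carbon token in the SMILES (each C, including those in ring-closure positions and inside branches).
Carbon count: 13.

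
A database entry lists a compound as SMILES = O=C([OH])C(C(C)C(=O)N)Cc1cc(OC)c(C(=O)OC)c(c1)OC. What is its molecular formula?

C16H21NO7

Walk through each heavy atom and fill implicit hydrogens from standard valence (C 4, N 3, O 2, S 2, halogen 1); for lowercase aromatic atoms, an aromatic c carries 1 H when it has two neighbours and 0 H with three, and aromatic n carries 0 H:
  atom 1: O, bond orders sum to 2 (valence 2) → 0 H
  atom 2: C, bond orders sum to 4 (valence 4) → 0 H
  atom 3: O with explicit H count 1
  atom 4: C, bond orders sum to 3 (valence 4) → 1 H
  atom 5: C, bond orders sum to 3 (valence 4) → 1 H
  atom 6: C, bond orders sum to 1 (valence 4) → 3 H
  atom 7: C, bond orders sum to 4 (valence 4) → 0 H
  atom 8: O, bond orders sum to 2 (valence 2) → 0 H
  atom 9: N, bond orders sum to 1 (valence 3) → 2 H
  atom 10: C, bond orders sum to 2 (valence 4) → 2 H
  atom 11: aromatic c, 3 neighbours → 0 H
  atom 12: aromatic c, 2 neighbours → 1 H
  atom 13: aromatic c, 3 neighbours → 0 H
  atom 14: O, bond orders sum to 2 (valence 2) → 0 H
  atom 15: C, bond orders sum to 1 (valence 4) → 3 H
  atom 16: aromatic c, 3 neighbours → 0 H
  atom 17: C, bond orders sum to 4 (valence 4) → 0 H
  atom 18: O, bond orders sum to 2 (valence 2) → 0 H
  atom 19: O, bond orders sum to 2 (valence 2) → 0 H
  atom 20: C, bond orders sum to 1 (valence 4) → 3 H
  atom 21: aromatic c, 3 neighbours → 0 H
  atom 22: aromatic c, 2 neighbours → 1 H
  atom 23: O, bond orders sum to 2 (valence 2) → 0 H
  atom 24: C, bond orders sum to 1 (valence 4) → 3 H
Totals → C:16, H:21, N:1, O:7.
In Hill order: C16H21NO7.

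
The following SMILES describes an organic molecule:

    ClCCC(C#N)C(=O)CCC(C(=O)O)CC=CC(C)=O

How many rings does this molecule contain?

0

In SMILES, each pair of matching ring-closure digits denotes one ring-closing bond; the number of such bonds equals the number of independent rings.
Ring-closure bonds here: 0.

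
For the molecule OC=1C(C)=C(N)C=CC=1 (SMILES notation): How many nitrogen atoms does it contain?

Scan the SMILES for N atoms (remember two-letter symbols like Cl and Br are single atoms).
Nitrogen count: 1.

1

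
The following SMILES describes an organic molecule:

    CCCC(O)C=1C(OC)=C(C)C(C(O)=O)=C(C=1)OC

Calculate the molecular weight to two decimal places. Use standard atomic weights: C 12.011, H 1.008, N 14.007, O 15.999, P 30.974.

First, the molecular formula is C14H20O5 (counting implicit H from valence).
  C: 14 × 12.011 = 168.154
  H: 20 × 1.008 = 20.160
  O: 5 × 15.999 = 79.995
Sum: 14×12.011 + 20×1.008 + 5×15.999 = 268.309 → 268.31 g/mol.

268.31 g/mol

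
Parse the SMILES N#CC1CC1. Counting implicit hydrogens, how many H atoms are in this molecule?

Walk through each heavy atom and fill implicit hydrogens from standard valence (C 4, N 3, O 2, S 2, halogen 1):
  atom 1: N, bond orders sum to 3 (valence 3) → 0 H
  atom 2: C, bond orders sum to 4 (valence 4) → 0 H
  atom 3: C, bond orders sum to 3 (valence 4) → 1 H
  atom 4: C, bond orders sum to 2 (valence 4) → 2 H
  atom 5: C, bond orders sum to 2 (valence 4) → 2 H
Total hydrogens: 5.

5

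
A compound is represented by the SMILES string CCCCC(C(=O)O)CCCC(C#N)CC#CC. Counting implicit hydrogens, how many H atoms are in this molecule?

23

Walk through each heavy atom and fill implicit hydrogens from standard valence (C 4, N 3, O 2, S 2, halogen 1):
  atom 1: C, bond orders sum to 1 (valence 4) → 3 H
  atom 2: C, bond orders sum to 2 (valence 4) → 2 H
  atom 3: C, bond orders sum to 2 (valence 4) → 2 H
  atom 4: C, bond orders sum to 2 (valence 4) → 2 H
  atom 5: C, bond orders sum to 3 (valence 4) → 1 H
  atom 6: C, bond orders sum to 4 (valence 4) → 0 H
  atom 7: O, bond orders sum to 2 (valence 2) → 0 H
  atom 8: O, bond orders sum to 1 (valence 2) → 1 H
  atom 9: C, bond orders sum to 2 (valence 4) → 2 H
  atom 10: C, bond orders sum to 2 (valence 4) → 2 H
  atom 11: C, bond orders sum to 2 (valence 4) → 2 H
  atom 12: C, bond orders sum to 3 (valence 4) → 1 H
  atom 13: C, bond orders sum to 4 (valence 4) → 0 H
  atom 14: N, bond orders sum to 3 (valence 3) → 0 H
  atom 15: C, bond orders sum to 2 (valence 4) → 2 H
  atom 16: C, bond orders sum to 4 (valence 4) → 0 H
  atom 17: C, bond orders sum to 4 (valence 4) → 0 H
  atom 18: C, bond orders sum to 1 (valence 4) → 3 H
Total hydrogens: 23.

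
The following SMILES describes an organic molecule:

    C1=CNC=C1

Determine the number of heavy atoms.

5

Every atom symbol written in the SMILES (organic subset) is one heavy atom; implicit H are not written.
Heavy atoms by element → C:4, N:1.
Total: 5.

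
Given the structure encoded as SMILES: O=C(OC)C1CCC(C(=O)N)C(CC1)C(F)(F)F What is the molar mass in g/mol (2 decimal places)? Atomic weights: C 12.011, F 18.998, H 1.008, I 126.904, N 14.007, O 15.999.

267.25 g/mol

First, the molecular formula is C11H16F3NO3 (counting implicit H from valence).
  C: 11 × 12.011 = 132.121
  F: 3 × 18.998 = 56.994
  H: 16 × 1.008 = 16.128
  N: 1 × 14.007 = 14.007
  O: 3 × 15.999 = 47.997
Sum: 11×12.011 + 3×18.998 + 16×1.008 + 1×14.007 + 3×15.999 = 267.247 → 267.25 g/mol.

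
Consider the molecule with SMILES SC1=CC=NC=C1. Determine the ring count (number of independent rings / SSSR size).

In SMILES, each pair of matching ring-closure digits denotes one ring-closing bond; the number of such bonds equals the number of independent rings.
Ring-closure bonds here: 1.

1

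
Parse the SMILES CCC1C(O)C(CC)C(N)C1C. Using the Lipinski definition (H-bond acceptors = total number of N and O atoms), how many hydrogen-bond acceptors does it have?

N atoms: 1; O atoms: 1.
Lipinski HBA = 1 + 1 = 2.

2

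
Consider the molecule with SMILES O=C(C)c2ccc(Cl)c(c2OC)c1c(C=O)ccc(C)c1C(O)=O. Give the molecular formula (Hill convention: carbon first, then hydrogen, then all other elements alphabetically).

Walk through each heavy atom and fill implicit hydrogens from standard valence (C 4, N 3, O 2, S 2, halogen 1); for lowercase aromatic atoms, an aromatic c carries 1 H when it has two neighbours and 0 H with three, and aromatic n carries 0 H:
  atom 1: O, bond orders sum to 2 (valence 2) → 0 H
  atom 2: C, bond orders sum to 4 (valence 4) → 0 H
  atom 3: C, bond orders sum to 1 (valence 4) → 3 H
  atom 4: aromatic c, 3 neighbours → 0 H
  atom 5: aromatic c, 2 neighbours → 1 H
  atom 6: aromatic c, 2 neighbours → 1 H
  atom 7: aromatic c, 3 neighbours → 0 H
  atom 8: Cl (halogen, monovalent) → 0 H
  atom 9: aromatic c, 3 neighbours → 0 H
  atom 10: aromatic c, 3 neighbours → 0 H
  atom 11: O, bond orders sum to 2 (valence 2) → 0 H
  atom 12: C, bond orders sum to 1 (valence 4) → 3 H
  atom 13: aromatic c, 3 neighbours → 0 H
  atom 14: aromatic c, 3 neighbours → 0 H
  atom 15: C, bond orders sum to 3 (valence 4) → 1 H
  atom 16: O, bond orders sum to 2 (valence 2) → 0 H
  atom 17: aromatic c, 2 neighbours → 1 H
  atom 18: aromatic c, 2 neighbours → 1 H
  atom 19: aromatic c, 3 neighbours → 0 H
  atom 20: C, bond orders sum to 1 (valence 4) → 3 H
  atom 21: aromatic c, 3 neighbours → 0 H
  atom 22: C, bond orders sum to 4 (valence 4) → 0 H
  atom 23: O, bond orders sum to 1 (valence 2) → 1 H
  atom 24: O, bond orders sum to 2 (valence 2) → 0 H
Totals → C:18, H:15, Cl:1, O:5.
In Hill order: C18H15ClO5.

C18H15ClO5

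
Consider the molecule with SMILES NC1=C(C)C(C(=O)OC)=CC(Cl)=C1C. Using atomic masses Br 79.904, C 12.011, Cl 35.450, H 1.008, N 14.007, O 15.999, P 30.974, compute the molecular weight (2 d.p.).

First, the molecular formula is C10H12ClNO2 (counting implicit H from valence).
  C: 10 × 12.011 = 120.110
  Cl: 1 × 35.450 = 35.450
  H: 12 × 1.008 = 12.096
  N: 1 × 14.007 = 14.007
  O: 2 × 15.999 = 31.998
Sum: 10×12.011 + 1×35.450 + 12×1.008 + 1×14.007 + 2×15.999 = 213.661 → 213.66 g/mol.

213.66 g/mol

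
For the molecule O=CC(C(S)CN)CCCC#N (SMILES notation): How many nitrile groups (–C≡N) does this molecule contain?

1

The nitrile motif appears at heavy-atom position 11 in the SMILES.
Other groups present: 1 aldehyde, 1 primary amine, 1 thiol.
Nitrile count: 1.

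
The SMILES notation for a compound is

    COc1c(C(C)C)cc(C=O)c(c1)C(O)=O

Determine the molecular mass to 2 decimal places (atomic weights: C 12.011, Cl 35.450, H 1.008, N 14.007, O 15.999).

222.24 g/mol

First, the molecular formula is C12H14O4 (counting implicit H from valence).
  C: 12 × 12.011 = 144.132
  H: 14 × 1.008 = 14.112
  O: 4 × 15.999 = 63.996
Sum: 12×12.011 + 14×1.008 + 4×15.999 = 222.240 → 222.24 g/mol.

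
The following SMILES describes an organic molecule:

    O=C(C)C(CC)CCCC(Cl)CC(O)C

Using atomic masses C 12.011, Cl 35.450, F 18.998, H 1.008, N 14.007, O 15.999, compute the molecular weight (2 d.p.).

234.76 g/mol

First, the molecular formula is C12H23ClO2 (counting implicit H from valence).
  C: 12 × 12.011 = 144.132
  Cl: 1 × 35.450 = 35.450
  H: 23 × 1.008 = 23.184
  O: 2 × 15.999 = 31.998
Sum: 12×12.011 + 1×35.450 + 23×1.008 + 2×15.999 = 234.764 → 234.76 g/mol.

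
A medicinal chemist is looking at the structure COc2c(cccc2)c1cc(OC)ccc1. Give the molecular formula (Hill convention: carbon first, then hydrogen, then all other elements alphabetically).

C14H14O2

Walk through each heavy atom and fill implicit hydrogens from standard valence (C 4, N 3, O 2, S 2, halogen 1); for lowercase aromatic atoms, an aromatic c carries 1 H when it has two neighbours and 0 H with three, and aromatic n carries 0 H:
  atom 1: C, bond orders sum to 1 (valence 4) → 3 H
  atom 2: O, bond orders sum to 2 (valence 2) → 0 H
  atom 3: aromatic c, 3 neighbours → 0 H
  atom 4: aromatic c, 3 neighbours → 0 H
  atom 5: aromatic c, 2 neighbours → 1 H
  atom 6: aromatic c, 2 neighbours → 1 H
  atom 7: aromatic c, 2 neighbours → 1 H
  atom 8: aromatic c, 2 neighbours → 1 H
  atom 9: aromatic c, 3 neighbours → 0 H
  atom 10: aromatic c, 2 neighbours → 1 H
  atom 11: aromatic c, 3 neighbours → 0 H
  atom 12: O, bond orders sum to 2 (valence 2) → 0 H
  atom 13: C, bond orders sum to 1 (valence 4) → 3 H
  atom 14: aromatic c, 2 neighbours → 1 H
  atom 15: aromatic c, 2 neighbours → 1 H
  atom 16: aromatic c, 2 neighbours → 1 H
Totals → C:14, H:14, O:2.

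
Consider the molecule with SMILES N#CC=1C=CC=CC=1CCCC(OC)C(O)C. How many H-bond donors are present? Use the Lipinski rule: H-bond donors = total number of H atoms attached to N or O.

1

Donors: find every N or O and count the H atoms it carries.
  atom 1 (N): bond orders sum to 3 → 0 H
  atom 13 (O): bond orders sum to 2 → 0 H
  atom 16 (O): bond orders sum to 1 → 1 H
Lipinski HBD = 1.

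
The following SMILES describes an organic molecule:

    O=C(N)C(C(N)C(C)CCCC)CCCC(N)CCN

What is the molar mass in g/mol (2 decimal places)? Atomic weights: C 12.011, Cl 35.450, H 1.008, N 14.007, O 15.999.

286.46 g/mol

First, the molecular formula is C15H34N4O (counting implicit H from valence).
  C: 15 × 12.011 = 180.165
  H: 34 × 1.008 = 34.272
  N: 4 × 14.007 = 56.028
  O: 1 × 15.999 = 15.999
Sum: 15×12.011 + 34×1.008 + 4×14.007 + 1×15.999 = 286.464 → 286.46 g/mol.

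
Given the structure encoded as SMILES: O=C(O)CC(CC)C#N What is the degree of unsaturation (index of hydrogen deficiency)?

3

Degree of unsaturation = (number of rings) + (number of π bonds).
Ring closures in the SMILES: 0.
π bonds: 1 double bond (each 1 DoU), 1 triple bond (each 2 DoU) → 3 DoU from unsaturation.
Total DoU = 0 + 3 = 3.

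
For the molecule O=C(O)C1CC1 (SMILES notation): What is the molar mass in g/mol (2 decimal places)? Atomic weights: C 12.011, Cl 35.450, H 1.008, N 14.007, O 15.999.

First, the molecular formula is C4H6O2 (counting implicit H from valence).
  C: 4 × 12.011 = 48.044
  H: 6 × 1.008 = 6.048
  O: 2 × 15.999 = 31.998
Sum: 4×12.011 + 6×1.008 + 2×15.999 = 86.090 → 86.09 g/mol.

86.09 g/mol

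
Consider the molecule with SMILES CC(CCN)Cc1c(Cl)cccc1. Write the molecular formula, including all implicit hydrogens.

C11H16ClN

Walk through each heavy atom and fill implicit hydrogens from standard valence (C 4, N 3, O 2, S 2, halogen 1); for lowercase aromatic atoms, an aromatic c carries 1 H when it has two neighbours and 0 H with three, and aromatic n carries 0 H:
  atom 1: C, bond orders sum to 1 (valence 4) → 3 H
  atom 2: C, bond orders sum to 3 (valence 4) → 1 H
  atom 3: C, bond orders sum to 2 (valence 4) → 2 H
  atom 4: C, bond orders sum to 2 (valence 4) → 2 H
  atom 5: N, bond orders sum to 1 (valence 3) → 2 H
  atom 6: C, bond orders sum to 2 (valence 4) → 2 H
  atom 7: aromatic c, 3 neighbours → 0 H
  atom 8: aromatic c, 3 neighbours → 0 H
  atom 9: Cl (halogen, monovalent) → 0 H
  atom 10: aromatic c, 2 neighbours → 1 H
  atom 11: aromatic c, 2 neighbours → 1 H
  atom 12: aromatic c, 2 neighbours → 1 H
  atom 13: aromatic c, 2 neighbours → 1 H
Totals → C:11, H:16, Cl:1, N:1.
In Hill order: C11H16ClN.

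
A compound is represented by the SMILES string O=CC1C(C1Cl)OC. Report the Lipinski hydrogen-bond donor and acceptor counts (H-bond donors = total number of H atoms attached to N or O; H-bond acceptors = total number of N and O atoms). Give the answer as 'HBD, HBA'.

Donors: find every N or O and count the H atoms it carries.
  atom 1 (O): bond orders sum to 2 → 0 H
  atom 7 (O): bond orders sum to 2 → 0 H
Lipinski HBD = 0.
Acceptors: N atoms = 0, O atoms = 2 → HBA = 2.

0, 2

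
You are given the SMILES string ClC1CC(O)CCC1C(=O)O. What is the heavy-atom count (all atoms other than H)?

11

Every atom symbol written in the SMILES (organic subset) is one heavy atom; implicit H are not written.
Heavy atoms by element → C:7, Cl:1, O:3.
Total: 11.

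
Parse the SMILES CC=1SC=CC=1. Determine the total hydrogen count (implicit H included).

6

Walk through each heavy atom and fill implicit hydrogens from standard valence (C 4, N 3, O 2, S 2, halogen 1):
  atom 1: C, bond orders sum to 1 (valence 4) → 3 H
  atom 2: C, bond orders sum to 4 (valence 4) → 0 H
  atom 3: S, bond orders sum to 2 (valence 2) → 0 H
  atom 4: C, bond orders sum to 3 (valence 4) → 1 H
  atom 5: C, bond orders sum to 3 (valence 4) → 1 H
  atom 6: C, bond orders sum to 3 (valence 4) → 1 H
Total hydrogens: 6.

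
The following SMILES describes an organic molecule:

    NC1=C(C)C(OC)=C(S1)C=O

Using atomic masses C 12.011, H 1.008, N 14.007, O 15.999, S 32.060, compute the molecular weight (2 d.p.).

171.21 g/mol

First, the molecular formula is C7H9NO2S (counting implicit H from valence).
  C: 7 × 12.011 = 84.077
  H: 9 × 1.008 = 9.072
  N: 1 × 14.007 = 14.007
  O: 2 × 15.999 = 31.998
  S: 1 × 32.060 = 32.060
Sum: 7×12.011 + 9×1.008 + 1×14.007 + 2×15.999 + 1×32.060 = 171.214 → 171.21 g/mol.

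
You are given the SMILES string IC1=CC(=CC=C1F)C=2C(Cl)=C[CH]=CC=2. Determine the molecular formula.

C12H7ClFI

Walk through each heavy atom and fill implicit hydrogens from standard valence (C 4, N 3, O 2, S 2, halogen 1):
  atom 1: I (halogen, monovalent) → 0 H
  atom 2: C, bond orders sum to 4 (valence 4) → 0 H
  atom 3: C, bond orders sum to 3 (valence 4) → 1 H
  atom 4: C, bond orders sum to 4 (valence 4) → 0 H
  atom 5: C, bond orders sum to 3 (valence 4) → 1 H
  atom 6: C, bond orders sum to 3 (valence 4) → 1 H
  atom 7: C, bond orders sum to 4 (valence 4) → 0 H
  atom 8: F (halogen, monovalent) → 0 H
  atom 9: C, bond orders sum to 4 (valence 4) → 0 H
  atom 10: C, bond orders sum to 4 (valence 4) → 0 H
  atom 11: Cl (halogen, monovalent) → 0 H
  atom 12: C, bond orders sum to 3 (valence 4) → 1 H
  atom 13: C with explicit H count 1
  atom 14: C, bond orders sum to 3 (valence 4) → 1 H
  atom 15: C, bond orders sum to 3 (valence 4) → 1 H
Totals → C:12, H:7, Cl:1, F:1, I:1.
In Hill order: C12H7ClFI.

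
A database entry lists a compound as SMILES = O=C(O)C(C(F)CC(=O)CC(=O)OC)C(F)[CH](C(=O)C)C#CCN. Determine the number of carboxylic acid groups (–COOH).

The carboxylic acid motif appears at heavy-atom position 2 in the SMILES.
Other groups present: 1 alkyne, 1 ester, 2 ketone, 1 primary amine.
Carboxylic acid count: 1.

1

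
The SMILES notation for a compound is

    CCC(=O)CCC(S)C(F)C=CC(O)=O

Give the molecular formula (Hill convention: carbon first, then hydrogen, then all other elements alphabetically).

C10H15FO3S

Walk through each heavy atom and fill implicit hydrogens from standard valence (C 4, N 3, O 2, S 2, halogen 1):
  atom 1: C, bond orders sum to 1 (valence 4) → 3 H
  atom 2: C, bond orders sum to 2 (valence 4) → 2 H
  atom 3: C, bond orders sum to 4 (valence 4) → 0 H
  atom 4: O, bond orders sum to 2 (valence 2) → 0 H
  atom 5: C, bond orders sum to 2 (valence 4) → 2 H
  atom 6: C, bond orders sum to 2 (valence 4) → 2 H
  atom 7: C, bond orders sum to 3 (valence 4) → 1 H
  atom 8: S, bond orders sum to 1 (valence 2) → 1 H
  atom 9: C, bond orders sum to 3 (valence 4) → 1 H
  atom 10: F (halogen, monovalent) → 0 H
  atom 11: C, bond orders sum to 3 (valence 4) → 1 H
  atom 12: C, bond orders sum to 3 (valence 4) → 1 H
  atom 13: C, bond orders sum to 4 (valence 4) → 0 H
  atom 14: O, bond orders sum to 1 (valence 2) → 1 H
  atom 15: O, bond orders sum to 2 (valence 2) → 0 H
Totals → C:10, H:15, F:1, O:3, S:1.
In Hill order: C10H15FO3S.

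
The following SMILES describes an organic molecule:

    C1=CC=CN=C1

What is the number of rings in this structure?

In SMILES, each pair of matching ring-closure digits denotes one ring-closing bond; the number of such bonds equals the number of independent rings.
Ring-closure bonds here: 1.

1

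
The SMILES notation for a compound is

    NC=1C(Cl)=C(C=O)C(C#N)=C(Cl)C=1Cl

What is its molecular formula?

C8H3Cl3N2O

Walk through each heavy atom and fill implicit hydrogens from standard valence (C 4, N 3, O 2, S 2, halogen 1):
  atom 1: N, bond orders sum to 1 (valence 3) → 2 H
  atom 2: C, bond orders sum to 4 (valence 4) → 0 H
  atom 3: C, bond orders sum to 4 (valence 4) → 0 H
  atom 4: Cl (halogen, monovalent) → 0 H
  atom 5: C, bond orders sum to 4 (valence 4) → 0 H
  atom 6: C, bond orders sum to 3 (valence 4) → 1 H
  atom 7: O, bond orders sum to 2 (valence 2) → 0 H
  atom 8: C, bond orders sum to 4 (valence 4) → 0 H
  atom 9: C, bond orders sum to 4 (valence 4) → 0 H
  atom 10: N, bond orders sum to 3 (valence 3) → 0 H
  atom 11: C, bond orders sum to 4 (valence 4) → 0 H
  atom 12: Cl (halogen, monovalent) → 0 H
  atom 13: C, bond orders sum to 4 (valence 4) → 0 H
  atom 14: Cl (halogen, monovalent) → 0 H
Totals → C:8, H:3, Cl:3, N:2, O:1.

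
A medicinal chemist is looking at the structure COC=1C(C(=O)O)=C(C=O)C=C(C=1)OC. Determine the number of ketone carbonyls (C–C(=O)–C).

Scan the SMILES for the ketone motif — none present.
Groups that are present: 1 aldehyde, 1 carboxylic acid, 2 ether.

0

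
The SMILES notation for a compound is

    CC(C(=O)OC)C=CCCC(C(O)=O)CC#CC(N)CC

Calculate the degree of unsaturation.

Molecular formula: C16H25NO4.
DoU = (2C + 2 + N − H − X) / 2, where X is the halogen count and O/S are ignored.
    = (2·16 + 2 + 1 − 25 − 0) / 2 = 10 / 2 = 5.

5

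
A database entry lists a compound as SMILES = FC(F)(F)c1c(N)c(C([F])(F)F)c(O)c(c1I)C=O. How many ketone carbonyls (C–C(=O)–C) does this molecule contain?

0

Scan the SMILES for the ketone motif — none present.
Groups that are present: 1 aldehyde, 1 hydroxyl, 1 primary amine.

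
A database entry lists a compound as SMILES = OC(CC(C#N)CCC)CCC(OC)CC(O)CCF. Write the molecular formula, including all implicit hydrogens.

C15H28FNO3

Walk through each heavy atom and fill implicit hydrogens from standard valence (C 4, N 3, O 2, S 2, halogen 1):
  atom 1: O, bond orders sum to 1 (valence 2) → 1 H
  atom 2: C, bond orders sum to 3 (valence 4) → 1 H
  atom 3: C, bond orders sum to 2 (valence 4) → 2 H
  atom 4: C, bond orders sum to 3 (valence 4) → 1 H
  atom 5: C, bond orders sum to 4 (valence 4) → 0 H
  atom 6: N, bond orders sum to 3 (valence 3) → 0 H
  atom 7: C, bond orders sum to 2 (valence 4) → 2 H
  atom 8: C, bond orders sum to 2 (valence 4) → 2 H
  atom 9: C, bond orders sum to 1 (valence 4) → 3 H
  atom 10: C, bond orders sum to 2 (valence 4) → 2 H
  atom 11: C, bond orders sum to 2 (valence 4) → 2 H
  atom 12: C, bond orders sum to 3 (valence 4) → 1 H
  atom 13: O, bond orders sum to 2 (valence 2) → 0 H
  atom 14: C, bond orders sum to 1 (valence 4) → 3 H
  atom 15: C, bond orders sum to 2 (valence 4) → 2 H
  atom 16: C, bond orders sum to 3 (valence 4) → 1 H
  atom 17: O, bond orders sum to 1 (valence 2) → 1 H
  atom 18: C, bond orders sum to 2 (valence 4) → 2 H
  atom 19: C, bond orders sum to 2 (valence 4) → 2 H
  atom 20: F (halogen, monovalent) → 0 H
Totals → C:15, H:28, F:1, N:1, O:3.
In Hill order: C15H28FNO3.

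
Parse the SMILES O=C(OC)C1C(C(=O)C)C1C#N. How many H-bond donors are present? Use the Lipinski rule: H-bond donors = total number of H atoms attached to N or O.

0

Donors: find every N or O and count the H atoms it carries.
  atom 1 (O): bond orders sum to 2 → 0 H
  atom 3 (O): bond orders sum to 2 → 0 H
  atom 8 (O): bond orders sum to 2 → 0 H
  atom 12 (N): bond orders sum to 3 → 0 H
Lipinski HBD = 0.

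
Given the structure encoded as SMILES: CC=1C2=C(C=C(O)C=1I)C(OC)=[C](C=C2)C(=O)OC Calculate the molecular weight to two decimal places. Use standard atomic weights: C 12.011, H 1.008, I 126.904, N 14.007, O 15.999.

372.16 g/mol

First, the molecular formula is C14H13IO4 (counting implicit H from valence).
  C: 14 × 12.011 = 168.154
  H: 13 × 1.008 = 13.104
  I: 1 × 126.904 = 126.904
  O: 4 × 15.999 = 63.996
Sum: 14×12.011 + 13×1.008 + 1×126.904 + 4×15.999 = 372.158 → 372.16 g/mol.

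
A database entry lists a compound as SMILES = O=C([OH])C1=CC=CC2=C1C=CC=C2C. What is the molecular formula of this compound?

Walk through each heavy atom and fill implicit hydrogens from standard valence (C 4, N 3, O 2, S 2, halogen 1):
  atom 1: O, bond orders sum to 2 (valence 2) → 0 H
  atom 2: C, bond orders sum to 4 (valence 4) → 0 H
  atom 3: O with explicit H count 1
  atom 4: C, bond orders sum to 4 (valence 4) → 0 H
  atom 5: C, bond orders sum to 3 (valence 4) → 1 H
  atom 6: C, bond orders sum to 3 (valence 4) → 1 H
  atom 7: C, bond orders sum to 3 (valence 4) → 1 H
  atom 8: C, bond orders sum to 4 (valence 4) → 0 H
  atom 9: C, bond orders sum to 4 (valence 4) → 0 H
  atom 10: C, bond orders sum to 3 (valence 4) → 1 H
  atom 11: C, bond orders sum to 3 (valence 4) → 1 H
  atom 12: C, bond orders sum to 3 (valence 4) → 1 H
  atom 13: C, bond orders sum to 4 (valence 4) → 0 H
  atom 14: C, bond orders sum to 1 (valence 4) → 3 H
Totals → C:12, H:10, O:2.

C12H10O2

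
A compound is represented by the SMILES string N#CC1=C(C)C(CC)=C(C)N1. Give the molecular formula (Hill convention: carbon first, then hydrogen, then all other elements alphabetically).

Walk through each heavy atom and fill implicit hydrogens from standard valence (C 4, N 3, O 2, S 2, halogen 1):
  atom 1: N, bond orders sum to 3 (valence 3) → 0 H
  atom 2: C, bond orders sum to 4 (valence 4) → 0 H
  atom 3: C, bond orders sum to 4 (valence 4) → 0 H
  atom 4: C, bond orders sum to 4 (valence 4) → 0 H
  atom 5: C, bond orders sum to 1 (valence 4) → 3 H
  atom 6: C, bond orders sum to 4 (valence 4) → 0 H
  atom 7: C, bond orders sum to 2 (valence 4) → 2 H
  atom 8: C, bond orders sum to 1 (valence 4) → 3 H
  atom 9: C, bond orders sum to 4 (valence 4) → 0 H
  atom 10: C, bond orders sum to 1 (valence 4) → 3 H
  atom 11: N, bond orders sum to 2 (valence 3) → 1 H
Totals → C:9, H:12, N:2.
In Hill order: C9H12N2.

C9H12N2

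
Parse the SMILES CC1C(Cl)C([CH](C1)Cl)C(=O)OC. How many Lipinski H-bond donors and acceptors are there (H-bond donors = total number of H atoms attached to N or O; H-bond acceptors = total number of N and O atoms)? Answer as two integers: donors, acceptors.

0, 2

Donors: find every N or O and count the H atoms it carries.
  atom 10 (O): bond orders sum to 2 → 0 H
  atom 11 (O): bond orders sum to 2 → 0 H
Lipinski HBD = 0.
Acceptors: N atoms = 0, O atoms = 2 → HBA = 2.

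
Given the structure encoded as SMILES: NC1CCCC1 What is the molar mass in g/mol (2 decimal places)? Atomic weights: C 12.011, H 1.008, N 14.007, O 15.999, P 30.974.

First, the molecular formula is C5H11N (counting implicit H from valence).
  C: 5 × 12.011 = 60.055
  H: 11 × 1.008 = 11.088
  N: 1 × 14.007 = 14.007
Sum: 5×12.011 + 11×1.008 + 1×14.007 = 85.150 → 85.15 g/mol.

85.15 g/mol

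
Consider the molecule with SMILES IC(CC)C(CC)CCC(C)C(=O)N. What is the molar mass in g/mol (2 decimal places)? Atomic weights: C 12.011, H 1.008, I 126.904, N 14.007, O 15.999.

311.21 g/mol

First, the molecular formula is C11H22INO (counting implicit H from valence).
  C: 11 × 12.011 = 132.121
  H: 22 × 1.008 = 22.176
  I: 1 × 126.904 = 126.904
  N: 1 × 14.007 = 14.007
  O: 1 × 15.999 = 15.999
Sum: 11×12.011 + 22×1.008 + 1×126.904 + 1×14.007 + 1×15.999 = 311.207 → 311.21 g/mol.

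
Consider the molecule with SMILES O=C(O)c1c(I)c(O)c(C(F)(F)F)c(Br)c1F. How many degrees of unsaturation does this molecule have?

5

Molecular formula: C8H2BrF4IO3.
DoU = (2C + 2 + N − H − X) / 2, where X is the halogen count and O/S are ignored.
    = (2·8 + 2 + 0 − 2 − 6) / 2 = 10 / 2 = 5.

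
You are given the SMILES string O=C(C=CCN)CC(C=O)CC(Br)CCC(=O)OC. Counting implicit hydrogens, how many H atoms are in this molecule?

Walk through each heavy atom and fill implicit hydrogens from standard valence (C 4, N 3, O 2, S 2, halogen 1):
  atom 1: O, bond orders sum to 2 (valence 2) → 0 H
  atom 2: C, bond orders sum to 4 (valence 4) → 0 H
  atom 3: C, bond orders sum to 3 (valence 4) → 1 H
  atom 4: C, bond orders sum to 3 (valence 4) → 1 H
  atom 5: C, bond orders sum to 2 (valence 4) → 2 H
  atom 6: N, bond orders sum to 1 (valence 3) → 2 H
  atom 7: C, bond orders sum to 2 (valence 4) → 2 H
  atom 8: C, bond orders sum to 3 (valence 4) → 1 H
  atom 9: C, bond orders sum to 3 (valence 4) → 1 H
  atom 10: O, bond orders sum to 2 (valence 2) → 0 H
  atom 11: C, bond orders sum to 2 (valence 4) → 2 H
  atom 12: C, bond orders sum to 3 (valence 4) → 1 H
  atom 13: Br (halogen, monovalent) → 0 H
  atom 14: C, bond orders sum to 2 (valence 4) → 2 H
  atom 15: C, bond orders sum to 2 (valence 4) → 2 H
  atom 16: C, bond orders sum to 4 (valence 4) → 0 H
  atom 17: O, bond orders sum to 2 (valence 2) → 0 H
  atom 18: O, bond orders sum to 2 (valence 2) → 0 H
  atom 19: C, bond orders sum to 1 (valence 4) → 3 H
Total hydrogens: 20.

20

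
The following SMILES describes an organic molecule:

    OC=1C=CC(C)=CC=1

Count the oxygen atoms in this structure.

Scan the SMILES for O atoms (remember two-letter symbols like Cl and Br are single atoms).
Oxygen count: 1.

1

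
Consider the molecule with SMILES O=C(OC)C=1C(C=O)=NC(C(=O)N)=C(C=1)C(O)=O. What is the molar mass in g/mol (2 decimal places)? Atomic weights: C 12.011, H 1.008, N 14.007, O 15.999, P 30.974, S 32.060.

252.18 g/mol

First, the molecular formula is C10H8N2O6 (counting implicit H from valence).
  C: 10 × 12.011 = 120.110
  H: 8 × 1.008 = 8.064
  N: 2 × 14.007 = 28.014
  O: 6 × 15.999 = 95.994
Sum: 10×12.011 + 8×1.008 + 2×14.007 + 6×15.999 = 252.182 → 252.18 g/mol.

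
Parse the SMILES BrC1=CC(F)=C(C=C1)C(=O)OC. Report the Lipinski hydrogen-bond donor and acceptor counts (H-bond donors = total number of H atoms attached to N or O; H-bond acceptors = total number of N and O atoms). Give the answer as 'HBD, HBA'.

0, 2

Donors: find every N or O and count the H atoms it carries.
  atom 10 (O): bond orders sum to 2 → 0 H
  atom 11 (O): bond orders sum to 2 → 0 H
Lipinski HBD = 0.
Acceptors: N atoms = 0, O atoms = 2 → HBA = 2.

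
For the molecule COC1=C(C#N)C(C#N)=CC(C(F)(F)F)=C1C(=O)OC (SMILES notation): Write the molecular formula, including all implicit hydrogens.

C12H7F3N2O3

Walk through each heavy atom and fill implicit hydrogens from standard valence (C 4, N 3, O 2, S 2, halogen 1):
  atom 1: C, bond orders sum to 1 (valence 4) → 3 H
  atom 2: O, bond orders sum to 2 (valence 2) → 0 H
  atom 3: C, bond orders sum to 4 (valence 4) → 0 H
  atom 4: C, bond orders sum to 4 (valence 4) → 0 H
  atom 5: C, bond orders sum to 4 (valence 4) → 0 H
  atom 6: N, bond orders sum to 3 (valence 3) → 0 H
  atom 7: C, bond orders sum to 4 (valence 4) → 0 H
  atom 8: C, bond orders sum to 4 (valence 4) → 0 H
  atom 9: N, bond orders sum to 3 (valence 3) → 0 H
  atom 10: C, bond orders sum to 3 (valence 4) → 1 H
  atom 11: C, bond orders sum to 4 (valence 4) → 0 H
  atom 12: C, bond orders sum to 4 (valence 4) → 0 H
  atom 13: F (halogen, monovalent) → 0 H
  atom 14: F (halogen, monovalent) → 0 H
  atom 15: F (halogen, monovalent) → 0 H
  atom 16: C, bond orders sum to 4 (valence 4) → 0 H
  atom 17: C, bond orders sum to 4 (valence 4) → 0 H
  atom 18: O, bond orders sum to 2 (valence 2) → 0 H
  atom 19: O, bond orders sum to 2 (valence 2) → 0 H
  atom 20: C, bond orders sum to 1 (valence 4) → 3 H
Totals → C:12, H:7, F:3, N:2, O:3.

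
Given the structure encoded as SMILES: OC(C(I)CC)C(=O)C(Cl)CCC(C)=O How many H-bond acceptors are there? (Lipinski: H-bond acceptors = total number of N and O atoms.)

3

N atoms: 0; O atoms: 3.
Lipinski HBA = 0 + 3 = 3.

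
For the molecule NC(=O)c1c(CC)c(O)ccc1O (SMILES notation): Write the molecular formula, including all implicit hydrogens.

Walk through each heavy atom and fill implicit hydrogens from standard valence (C 4, N 3, O 2, S 2, halogen 1); for lowercase aromatic atoms, an aromatic c carries 1 H when it has two neighbours and 0 H with three, and aromatic n carries 0 H:
  atom 1: N, bond orders sum to 1 (valence 3) → 2 H
  atom 2: C, bond orders sum to 4 (valence 4) → 0 H
  atom 3: O, bond orders sum to 2 (valence 2) → 0 H
  atom 4: aromatic c, 3 neighbours → 0 H
  atom 5: aromatic c, 3 neighbours → 0 H
  atom 6: C, bond orders sum to 2 (valence 4) → 2 H
  atom 7: C, bond orders sum to 1 (valence 4) → 3 H
  atom 8: aromatic c, 3 neighbours → 0 H
  atom 9: O, bond orders sum to 1 (valence 2) → 1 H
  atom 10: aromatic c, 2 neighbours → 1 H
  atom 11: aromatic c, 2 neighbours → 1 H
  atom 12: aromatic c, 3 neighbours → 0 H
  atom 13: O, bond orders sum to 1 (valence 2) → 1 H
Totals → C:9, H:11, N:1, O:3.

C9H11NO3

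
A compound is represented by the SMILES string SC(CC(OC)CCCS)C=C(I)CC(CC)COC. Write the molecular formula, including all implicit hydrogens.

C15H29IO2S2

Walk through each heavy atom and fill implicit hydrogens from standard valence (C 4, N 3, O 2, S 2, halogen 1):
  atom 1: S, bond orders sum to 1 (valence 2) → 1 H
  atom 2: C, bond orders sum to 3 (valence 4) → 1 H
  atom 3: C, bond orders sum to 2 (valence 4) → 2 H
  atom 4: C, bond orders sum to 3 (valence 4) → 1 H
  atom 5: O, bond orders sum to 2 (valence 2) → 0 H
  atom 6: C, bond orders sum to 1 (valence 4) → 3 H
  atom 7: C, bond orders sum to 2 (valence 4) → 2 H
  atom 8: C, bond orders sum to 2 (valence 4) → 2 H
  atom 9: C, bond orders sum to 2 (valence 4) → 2 H
  atom 10: S, bond orders sum to 1 (valence 2) → 1 H
  atom 11: C, bond orders sum to 3 (valence 4) → 1 H
  atom 12: C, bond orders sum to 4 (valence 4) → 0 H
  atom 13: I (halogen, monovalent) → 0 H
  atom 14: C, bond orders sum to 2 (valence 4) → 2 H
  atom 15: C, bond orders sum to 3 (valence 4) → 1 H
  atom 16: C, bond orders sum to 2 (valence 4) → 2 H
  atom 17: C, bond orders sum to 1 (valence 4) → 3 H
  atom 18: C, bond orders sum to 2 (valence 4) → 2 H
  atom 19: O, bond orders sum to 2 (valence 2) → 0 H
  atom 20: C, bond orders sum to 1 (valence 4) → 3 H
Totals → C:15, H:29, I:1, O:2, S:2.
In Hill order: C15H29IO2S2.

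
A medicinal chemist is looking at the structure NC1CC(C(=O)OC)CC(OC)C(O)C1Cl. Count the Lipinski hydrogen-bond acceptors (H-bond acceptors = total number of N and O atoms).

N atoms: 1; O atoms: 4.
Lipinski HBA = 1 + 4 = 5.

5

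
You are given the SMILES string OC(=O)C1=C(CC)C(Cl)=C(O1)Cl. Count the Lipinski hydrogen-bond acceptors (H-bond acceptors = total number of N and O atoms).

N atoms: 0; O atoms: 3.
Lipinski HBA = 0 + 3 = 3.

3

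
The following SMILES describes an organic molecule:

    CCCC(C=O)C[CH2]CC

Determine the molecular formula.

Walk through each heavy atom and fill implicit hydrogens from standard valence (C 4, N 3, O 2, S 2, halogen 1):
  atom 1: C, bond orders sum to 1 (valence 4) → 3 H
  atom 2: C, bond orders sum to 2 (valence 4) → 2 H
  atom 3: C, bond orders sum to 2 (valence 4) → 2 H
  atom 4: C, bond orders sum to 3 (valence 4) → 1 H
  atom 5: C, bond orders sum to 3 (valence 4) → 1 H
  atom 6: O, bond orders sum to 2 (valence 2) → 0 H
  atom 7: C, bond orders sum to 2 (valence 4) → 2 H
  atom 8: C with explicit H count 2
  atom 9: C, bond orders sum to 2 (valence 4) → 2 H
  atom 10: C, bond orders sum to 1 (valence 4) → 3 H
Totals → C:9, H:18, O:1.
In Hill order: C9H18O.

C9H18O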